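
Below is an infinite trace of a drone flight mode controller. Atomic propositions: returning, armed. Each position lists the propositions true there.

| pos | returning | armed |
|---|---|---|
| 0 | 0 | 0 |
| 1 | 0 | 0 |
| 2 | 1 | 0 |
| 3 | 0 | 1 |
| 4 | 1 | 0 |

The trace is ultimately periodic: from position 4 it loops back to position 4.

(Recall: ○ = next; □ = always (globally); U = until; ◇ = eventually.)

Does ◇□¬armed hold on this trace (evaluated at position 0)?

□¬armed holds at position 4, which is reachable from 0, so ◇□¬armed holds.

Holds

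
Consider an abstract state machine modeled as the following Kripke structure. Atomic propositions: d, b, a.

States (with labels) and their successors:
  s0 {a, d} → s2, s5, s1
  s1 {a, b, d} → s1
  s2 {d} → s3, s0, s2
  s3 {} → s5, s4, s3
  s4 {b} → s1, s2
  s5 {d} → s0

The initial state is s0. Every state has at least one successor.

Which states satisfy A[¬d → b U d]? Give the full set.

States satisfying ¬d → b: {s0, s1, s2, s4, s5}.
States satisfying d: {s0, s1, s2, s5}.
States satisfying A[¬d → b U d]: {s0, s1, s2, s4, s5}.

{s0, s1, s2, s4, s5}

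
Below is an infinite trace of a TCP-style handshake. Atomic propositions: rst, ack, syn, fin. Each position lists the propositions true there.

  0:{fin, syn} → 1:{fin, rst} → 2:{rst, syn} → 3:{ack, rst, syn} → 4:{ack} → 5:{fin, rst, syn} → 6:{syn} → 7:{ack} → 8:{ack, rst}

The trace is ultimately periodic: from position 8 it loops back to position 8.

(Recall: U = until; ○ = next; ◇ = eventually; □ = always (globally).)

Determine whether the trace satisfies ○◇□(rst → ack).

The position after 0 is 1; ◇□(rst → ack) is true there.

Yes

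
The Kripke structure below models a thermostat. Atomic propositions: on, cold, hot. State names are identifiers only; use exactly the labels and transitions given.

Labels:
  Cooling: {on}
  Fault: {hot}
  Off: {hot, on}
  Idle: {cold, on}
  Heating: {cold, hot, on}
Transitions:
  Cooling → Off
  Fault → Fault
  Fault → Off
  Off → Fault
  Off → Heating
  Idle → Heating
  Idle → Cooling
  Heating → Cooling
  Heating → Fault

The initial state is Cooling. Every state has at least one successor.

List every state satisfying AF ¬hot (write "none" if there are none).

{Cooling, Idle}

States satisfying ¬hot: {Cooling, Idle}.
States satisfying AF ¬hot: {Cooling, Idle}.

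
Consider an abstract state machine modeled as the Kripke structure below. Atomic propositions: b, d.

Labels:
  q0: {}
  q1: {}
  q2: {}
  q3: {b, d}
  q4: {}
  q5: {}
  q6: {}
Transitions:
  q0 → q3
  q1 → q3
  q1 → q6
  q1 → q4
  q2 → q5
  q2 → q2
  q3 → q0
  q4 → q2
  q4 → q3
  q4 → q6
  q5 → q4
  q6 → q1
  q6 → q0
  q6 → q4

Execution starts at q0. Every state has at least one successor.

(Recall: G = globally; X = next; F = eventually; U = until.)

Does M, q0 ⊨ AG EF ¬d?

States satisfying EF ¬d: {q0, q1, q2, q3, q4, q5, q6}.
States satisfying AG EF ¬d: {q0, q1, q2, q3, q4, q5, q6}.
Every state reachable from q0 satisfies EF ¬d.
q0 ∈ Sat(AG EF ¬d).

Holds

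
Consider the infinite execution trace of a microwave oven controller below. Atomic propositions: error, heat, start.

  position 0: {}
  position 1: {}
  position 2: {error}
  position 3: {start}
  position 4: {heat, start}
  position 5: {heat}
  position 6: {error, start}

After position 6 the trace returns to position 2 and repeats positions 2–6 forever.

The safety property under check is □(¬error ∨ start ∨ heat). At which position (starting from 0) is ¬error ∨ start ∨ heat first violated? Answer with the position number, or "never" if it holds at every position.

Check ¬error ∨ start ∨ heat at each position in order: 0 ✓, 1 ✓.
At position 2 the labels are {error}, so ¬error ∨ start ∨ heat is false there. This is the first violation.

2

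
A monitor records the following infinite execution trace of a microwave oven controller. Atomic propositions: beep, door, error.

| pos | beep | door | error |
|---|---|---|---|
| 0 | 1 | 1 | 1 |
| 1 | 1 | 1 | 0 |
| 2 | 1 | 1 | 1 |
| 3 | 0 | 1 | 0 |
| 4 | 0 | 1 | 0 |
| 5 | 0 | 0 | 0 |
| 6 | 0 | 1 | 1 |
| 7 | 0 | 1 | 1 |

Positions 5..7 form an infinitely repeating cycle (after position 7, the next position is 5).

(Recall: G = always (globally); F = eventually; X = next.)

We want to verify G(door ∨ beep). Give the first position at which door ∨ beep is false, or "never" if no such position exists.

Check door ∨ beep at each position in order: 0 ✓, 1 ✓, 2 ✓, 3 ✓, 4 ✓.
At position 5 the labels are {}, so door ∨ beep is false there. This is the first violation.

5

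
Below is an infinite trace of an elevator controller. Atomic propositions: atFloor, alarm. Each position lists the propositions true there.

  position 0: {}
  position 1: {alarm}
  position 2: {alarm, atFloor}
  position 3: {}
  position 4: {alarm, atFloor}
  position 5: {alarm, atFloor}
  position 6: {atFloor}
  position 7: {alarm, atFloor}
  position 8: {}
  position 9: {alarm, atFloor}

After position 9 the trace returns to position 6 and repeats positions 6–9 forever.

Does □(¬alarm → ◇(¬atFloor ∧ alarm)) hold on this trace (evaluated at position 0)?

¬alarm → ◇(¬atFloor ∧ alarm) must hold at every position from 0 onward. It fails at position 3, so □(¬alarm → ◇(¬atFloor ∧ alarm)) is false.
Positions where ¬alarm holds: 0, 3, 6, 8.
Check ◇(¬atFloor ∧ alarm) at each: 0→ok, 3→fails, 6→fails, 8→fails.

Does not hold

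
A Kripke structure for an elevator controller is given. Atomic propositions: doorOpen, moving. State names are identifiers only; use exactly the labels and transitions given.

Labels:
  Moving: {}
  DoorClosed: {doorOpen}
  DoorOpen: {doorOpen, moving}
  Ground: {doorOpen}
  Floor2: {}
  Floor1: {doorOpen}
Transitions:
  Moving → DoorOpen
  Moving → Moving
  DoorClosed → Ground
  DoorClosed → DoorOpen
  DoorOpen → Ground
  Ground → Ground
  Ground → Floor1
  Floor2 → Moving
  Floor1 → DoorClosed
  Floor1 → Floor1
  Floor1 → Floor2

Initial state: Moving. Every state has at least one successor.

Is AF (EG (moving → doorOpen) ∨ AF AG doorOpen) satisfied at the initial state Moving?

Yes

States satisfying EG (moving → doorOpen) ∨ AF AG doorOpen: {Moving, DoorClosed, DoorOpen, Ground, Floor2, Floor1}.
States satisfying AF (EG (moving → doorOpen) ∨ AF AG doorOpen): {Moving, DoorClosed, DoorOpen, Ground, Floor2, Floor1}.
Moving ∈ Sat(AF (EG (moving → doorOpen) ∨ AF AG doorOpen)).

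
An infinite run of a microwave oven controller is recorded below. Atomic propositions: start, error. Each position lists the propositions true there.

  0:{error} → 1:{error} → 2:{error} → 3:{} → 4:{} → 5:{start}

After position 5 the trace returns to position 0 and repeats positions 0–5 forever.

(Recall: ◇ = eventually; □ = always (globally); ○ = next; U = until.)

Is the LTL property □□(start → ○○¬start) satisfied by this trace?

□(start → ○○¬start) holds at every position 0..5, and those are all positions ever visited, so □□(start → ○○¬start) holds.

Holds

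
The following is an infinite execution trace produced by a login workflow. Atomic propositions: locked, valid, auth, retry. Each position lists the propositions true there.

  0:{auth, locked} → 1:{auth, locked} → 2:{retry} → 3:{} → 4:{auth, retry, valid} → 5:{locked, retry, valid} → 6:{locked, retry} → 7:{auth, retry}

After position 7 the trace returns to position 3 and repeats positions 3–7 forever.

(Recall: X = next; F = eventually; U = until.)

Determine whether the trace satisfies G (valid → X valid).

Does not hold

valid → X valid must hold at every position from 0 onward. It fails at position 5, so G (valid → X valid) is false.
Positions where valid holds: 4, 5.
Check X valid at each: 4→ok, 5→fails.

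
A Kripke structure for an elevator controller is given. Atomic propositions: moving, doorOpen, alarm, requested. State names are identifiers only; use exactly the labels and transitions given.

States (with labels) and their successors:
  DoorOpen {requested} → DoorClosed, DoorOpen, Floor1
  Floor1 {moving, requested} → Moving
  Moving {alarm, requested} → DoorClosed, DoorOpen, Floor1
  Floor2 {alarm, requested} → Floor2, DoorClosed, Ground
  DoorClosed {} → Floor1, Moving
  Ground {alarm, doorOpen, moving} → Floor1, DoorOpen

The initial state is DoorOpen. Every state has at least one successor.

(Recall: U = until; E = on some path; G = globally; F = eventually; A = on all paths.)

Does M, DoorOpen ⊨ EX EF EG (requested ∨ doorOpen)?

States satisfying EF EG (requested ∨ doorOpen): {DoorOpen, Floor1, Moving, Floor2, DoorClosed, Ground}.
States satisfying EX EF EG (requested ∨ doorOpen): {DoorOpen, Floor1, Moving, Floor2, DoorClosed, Ground}.
DoorOpen ∈ Sat(EX EF EG (requested ∨ doorOpen)).

Holds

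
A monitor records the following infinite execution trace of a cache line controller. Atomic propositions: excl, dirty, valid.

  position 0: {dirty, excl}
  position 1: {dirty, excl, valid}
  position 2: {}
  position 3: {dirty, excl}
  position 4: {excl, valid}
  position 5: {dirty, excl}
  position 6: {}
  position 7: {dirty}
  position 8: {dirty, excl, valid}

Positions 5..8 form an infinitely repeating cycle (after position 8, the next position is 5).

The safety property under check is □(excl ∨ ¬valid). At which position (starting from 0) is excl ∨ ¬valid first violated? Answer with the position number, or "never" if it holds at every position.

never

excl ∨ ¬valid holds at every position 0..8, and those are all the positions the trace ever visits, so the invariant □(excl ∨ ¬valid) is never violated.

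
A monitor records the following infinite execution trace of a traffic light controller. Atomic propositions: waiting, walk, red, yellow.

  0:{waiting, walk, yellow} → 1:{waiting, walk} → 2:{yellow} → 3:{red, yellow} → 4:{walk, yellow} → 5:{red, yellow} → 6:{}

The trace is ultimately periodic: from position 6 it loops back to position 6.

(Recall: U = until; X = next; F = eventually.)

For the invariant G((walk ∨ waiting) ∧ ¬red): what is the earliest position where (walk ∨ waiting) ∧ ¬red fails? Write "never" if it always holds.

Check (walk ∨ waiting) ∧ ¬red at each position in order: 0 ✓, 1 ✓.
At position 2 the labels are {yellow}, so (walk ∨ waiting) ∧ ¬red is false there. This is the first violation.

2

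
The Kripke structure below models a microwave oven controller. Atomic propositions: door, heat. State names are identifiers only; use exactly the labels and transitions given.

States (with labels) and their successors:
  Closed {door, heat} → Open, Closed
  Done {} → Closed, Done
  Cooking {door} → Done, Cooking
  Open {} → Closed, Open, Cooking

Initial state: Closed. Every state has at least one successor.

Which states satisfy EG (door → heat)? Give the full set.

States satisfying door → heat: {Closed, Done, Open}.
States satisfying EG (door → heat): {Closed, Done, Open}.

{Closed, Done, Open}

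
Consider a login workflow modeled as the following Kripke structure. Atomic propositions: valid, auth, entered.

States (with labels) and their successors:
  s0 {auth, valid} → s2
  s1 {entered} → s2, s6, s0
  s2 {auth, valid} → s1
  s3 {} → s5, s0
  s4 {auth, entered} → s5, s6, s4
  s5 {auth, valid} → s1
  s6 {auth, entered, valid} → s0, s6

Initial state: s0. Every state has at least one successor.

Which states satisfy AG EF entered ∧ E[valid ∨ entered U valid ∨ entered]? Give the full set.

{s0, s1, s2, s4, s5, s6}

States satisfying EF entered: {s0, s1, s2, s3, s4, s5, s6}.
States satisfying AG EF entered: {s0, s1, s2, s3, s4, s5, s6}.
States satisfying valid ∨ entered: {s0, s1, s2, s4, s5, s6}.
States satisfying E[valid ∨ entered U valid ∨ entered]: {s0, s1, s2, s4, s5, s6}.
States satisfying AG EF entered ∧ E[valid ∨ entered U valid ∨ entered]: {s0, s1, s2, s4, s5, s6}.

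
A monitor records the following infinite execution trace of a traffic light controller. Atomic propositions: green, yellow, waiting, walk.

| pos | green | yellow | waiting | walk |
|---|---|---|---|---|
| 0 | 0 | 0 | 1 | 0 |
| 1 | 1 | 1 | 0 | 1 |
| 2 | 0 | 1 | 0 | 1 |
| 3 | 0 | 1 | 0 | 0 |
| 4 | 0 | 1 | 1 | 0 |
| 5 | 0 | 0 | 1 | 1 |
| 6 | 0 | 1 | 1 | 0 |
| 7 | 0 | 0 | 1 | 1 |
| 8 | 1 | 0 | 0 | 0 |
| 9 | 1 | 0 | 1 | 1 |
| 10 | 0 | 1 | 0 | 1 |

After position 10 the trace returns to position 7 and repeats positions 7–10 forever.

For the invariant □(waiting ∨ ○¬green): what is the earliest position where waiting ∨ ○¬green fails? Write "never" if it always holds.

Check waiting ∨ ○¬green at each position in order: 0 ✓, 1 ✓, 2 ✓, 3 ✓, 4 ✓, 5 ✓, 6 ✓, 7 ✓.
At position 8 the labels are {green} and the next position 9 has {green, waiting, walk}, so waiting ∨ ○¬green is false there. This is the first violation.

8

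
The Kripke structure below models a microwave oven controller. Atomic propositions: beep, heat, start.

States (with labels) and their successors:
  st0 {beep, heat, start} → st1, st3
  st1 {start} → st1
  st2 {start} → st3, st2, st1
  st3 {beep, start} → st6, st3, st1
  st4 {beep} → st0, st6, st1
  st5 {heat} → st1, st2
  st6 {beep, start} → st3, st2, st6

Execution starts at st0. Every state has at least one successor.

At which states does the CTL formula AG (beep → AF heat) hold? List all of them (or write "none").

States satisfying beep → AF heat: {st0, st1, st2, st5}.
States satisfying AG (beep → AF heat): {st1}.

{st1}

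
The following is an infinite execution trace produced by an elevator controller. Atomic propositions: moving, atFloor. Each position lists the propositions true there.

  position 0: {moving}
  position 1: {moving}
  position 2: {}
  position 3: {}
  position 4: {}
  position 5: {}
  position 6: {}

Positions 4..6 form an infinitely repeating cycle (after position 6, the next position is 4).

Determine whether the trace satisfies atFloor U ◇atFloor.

Walking from position 0: at position 0, ◇atFloor has not yet held and atFloor fails, so atFloor U ◇atFloor is false.

Does not hold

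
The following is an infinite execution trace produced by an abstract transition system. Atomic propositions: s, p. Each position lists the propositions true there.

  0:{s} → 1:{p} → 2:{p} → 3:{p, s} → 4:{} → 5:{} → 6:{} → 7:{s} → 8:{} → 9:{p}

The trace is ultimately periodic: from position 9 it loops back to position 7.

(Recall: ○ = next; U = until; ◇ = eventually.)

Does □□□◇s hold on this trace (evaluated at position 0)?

□□◇s holds at every position 0..9, and those are all positions ever visited, so □□□◇s holds.

Holds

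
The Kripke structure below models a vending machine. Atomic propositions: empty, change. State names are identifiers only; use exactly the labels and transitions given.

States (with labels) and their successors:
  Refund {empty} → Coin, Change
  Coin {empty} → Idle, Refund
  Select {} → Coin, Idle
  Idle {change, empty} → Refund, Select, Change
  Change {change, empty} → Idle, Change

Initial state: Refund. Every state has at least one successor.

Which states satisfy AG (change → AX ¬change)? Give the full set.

States satisfying change → AX ¬change: {Refund, Coin, Select}.
States satisfying AG (change → AX ¬change): ∅.

none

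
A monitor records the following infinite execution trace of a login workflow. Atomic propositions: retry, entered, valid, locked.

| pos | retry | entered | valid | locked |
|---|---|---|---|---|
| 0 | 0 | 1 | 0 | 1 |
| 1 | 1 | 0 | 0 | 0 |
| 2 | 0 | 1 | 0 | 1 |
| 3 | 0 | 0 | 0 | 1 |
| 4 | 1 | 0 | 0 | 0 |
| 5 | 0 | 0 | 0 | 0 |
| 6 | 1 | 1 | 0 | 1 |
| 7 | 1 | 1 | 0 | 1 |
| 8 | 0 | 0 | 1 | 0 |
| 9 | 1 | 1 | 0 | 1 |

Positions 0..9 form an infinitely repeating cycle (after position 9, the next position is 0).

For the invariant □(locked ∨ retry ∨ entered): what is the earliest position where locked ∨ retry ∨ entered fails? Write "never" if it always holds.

Check locked ∨ retry ∨ entered at each position in order: 0 ✓, 1 ✓, 2 ✓, 3 ✓, 4 ✓.
At position 5 the labels are {}, so locked ∨ retry ∨ entered is false there. This is the first violation.

5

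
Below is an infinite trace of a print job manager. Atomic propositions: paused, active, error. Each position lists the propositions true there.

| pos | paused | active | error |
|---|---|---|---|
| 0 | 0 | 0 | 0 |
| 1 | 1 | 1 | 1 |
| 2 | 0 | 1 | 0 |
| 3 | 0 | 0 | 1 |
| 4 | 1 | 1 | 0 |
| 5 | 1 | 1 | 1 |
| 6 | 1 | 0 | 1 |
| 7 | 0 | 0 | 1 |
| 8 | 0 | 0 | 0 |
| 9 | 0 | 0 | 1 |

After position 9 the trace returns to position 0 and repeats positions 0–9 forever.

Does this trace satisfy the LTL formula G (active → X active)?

Violated

active → X active must hold at every position from 0 onward. It fails at position 2, so G (active → X active) is false.
Positions where active holds: 1, 2, 4, 5.
Check X active at each: 1→ok, 2→fails, 4→ok, 5→fails.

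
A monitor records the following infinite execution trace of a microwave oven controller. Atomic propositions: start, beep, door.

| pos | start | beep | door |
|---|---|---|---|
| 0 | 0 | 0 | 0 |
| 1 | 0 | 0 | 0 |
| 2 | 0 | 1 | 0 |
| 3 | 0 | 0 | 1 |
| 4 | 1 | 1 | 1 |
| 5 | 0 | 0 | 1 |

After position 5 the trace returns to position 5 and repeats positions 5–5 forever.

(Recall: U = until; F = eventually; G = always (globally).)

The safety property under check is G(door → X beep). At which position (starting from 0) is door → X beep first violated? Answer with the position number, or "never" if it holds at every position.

Check door → X beep at each position in order: 0 ✓, 1 ✓, 2 ✓, 3 ✓.
At position 4 the labels are {beep, door, start} and the next position 5 has {door}, so door → X beep is false there. This is the first violation.

4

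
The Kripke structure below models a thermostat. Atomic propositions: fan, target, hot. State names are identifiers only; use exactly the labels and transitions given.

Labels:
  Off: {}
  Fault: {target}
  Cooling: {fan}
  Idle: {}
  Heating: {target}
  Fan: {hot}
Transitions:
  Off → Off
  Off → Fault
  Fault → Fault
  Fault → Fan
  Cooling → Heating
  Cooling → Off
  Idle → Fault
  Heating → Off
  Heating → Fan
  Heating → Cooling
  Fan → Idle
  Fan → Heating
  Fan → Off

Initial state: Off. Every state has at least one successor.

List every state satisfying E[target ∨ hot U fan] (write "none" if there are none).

States satisfying target ∨ hot: {Fault, Heating, Fan}.
States satisfying fan: {Cooling}.
States satisfying E[target ∨ hot U fan]: {Fault, Cooling, Heating, Fan}.

{Fault, Cooling, Heating, Fan}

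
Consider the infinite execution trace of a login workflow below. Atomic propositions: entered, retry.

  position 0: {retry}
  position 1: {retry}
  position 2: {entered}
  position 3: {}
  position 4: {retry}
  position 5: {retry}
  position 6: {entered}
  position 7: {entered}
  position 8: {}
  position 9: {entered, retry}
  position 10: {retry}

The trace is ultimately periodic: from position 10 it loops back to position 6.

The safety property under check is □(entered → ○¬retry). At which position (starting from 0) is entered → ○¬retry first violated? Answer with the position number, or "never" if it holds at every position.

9

Check entered → ○¬retry at each position in order: 0 ✓, 1 ✓, 2 ✓, 3 ✓, 4 ✓, 5 ✓, 6 ✓, 7 ✓, 8 ✓.
At position 9 the labels are {entered, retry} and the next position 10 has {retry}, so entered → ○¬retry is false there. This is the first violation.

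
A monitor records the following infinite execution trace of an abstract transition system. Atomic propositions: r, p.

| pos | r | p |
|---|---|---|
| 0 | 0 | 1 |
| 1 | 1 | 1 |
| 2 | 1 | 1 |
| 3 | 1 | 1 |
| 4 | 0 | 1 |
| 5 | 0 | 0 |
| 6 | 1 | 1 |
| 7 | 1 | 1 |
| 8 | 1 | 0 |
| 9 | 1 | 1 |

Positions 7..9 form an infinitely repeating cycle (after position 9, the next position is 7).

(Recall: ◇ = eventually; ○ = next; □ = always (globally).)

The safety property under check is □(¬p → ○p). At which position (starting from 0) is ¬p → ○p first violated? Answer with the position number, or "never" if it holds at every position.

never

¬p → ○p holds at every position 0..9, and those are all the positions the trace ever visits, so the invariant □(¬p → ○p) is never violated.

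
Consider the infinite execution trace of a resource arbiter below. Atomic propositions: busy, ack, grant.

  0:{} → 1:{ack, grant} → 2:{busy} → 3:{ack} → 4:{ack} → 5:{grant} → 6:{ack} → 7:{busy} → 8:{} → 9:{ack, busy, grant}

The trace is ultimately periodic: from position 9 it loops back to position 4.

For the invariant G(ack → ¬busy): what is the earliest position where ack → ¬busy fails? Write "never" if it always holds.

9

Check ack → ¬busy at each position in order: 0 ✓, 1 ✓, 2 ✓, 3 ✓, 4 ✓, 5 ✓, 6 ✓, 7 ✓, 8 ✓.
At position 9 the labels are {ack, busy, grant}, so ack → ¬busy is false there. This is the first violation.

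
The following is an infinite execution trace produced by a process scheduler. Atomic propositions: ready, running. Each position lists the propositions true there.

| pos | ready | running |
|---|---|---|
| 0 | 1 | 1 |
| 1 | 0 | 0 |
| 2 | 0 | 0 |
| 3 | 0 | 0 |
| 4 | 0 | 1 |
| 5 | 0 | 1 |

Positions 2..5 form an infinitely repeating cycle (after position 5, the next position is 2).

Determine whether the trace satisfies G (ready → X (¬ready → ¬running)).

ready → X (¬ready → ¬running) holds at every position 0..5, and those are all positions ever visited, so G (ready → X (¬ready → ¬running)) holds.
Positions where ready holds: 0.
Check X (¬ready → ¬running) at each: 0→ok.

Yes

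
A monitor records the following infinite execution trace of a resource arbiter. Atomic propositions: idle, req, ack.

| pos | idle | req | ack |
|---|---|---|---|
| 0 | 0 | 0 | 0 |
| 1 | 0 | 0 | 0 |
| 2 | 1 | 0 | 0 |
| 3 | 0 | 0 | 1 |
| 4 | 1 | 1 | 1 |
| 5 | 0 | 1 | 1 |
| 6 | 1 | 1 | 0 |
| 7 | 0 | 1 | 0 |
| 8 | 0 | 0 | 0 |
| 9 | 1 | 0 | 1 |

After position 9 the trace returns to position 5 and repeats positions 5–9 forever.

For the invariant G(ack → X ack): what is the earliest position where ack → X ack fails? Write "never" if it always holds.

5

Check ack → X ack at each position in order: 0 ✓, 1 ✓, 2 ✓, 3 ✓, 4 ✓.
At position 5 the labels are {ack, req} and the next position 6 has {idle, req}, so ack → X ack is false there. This is the first violation.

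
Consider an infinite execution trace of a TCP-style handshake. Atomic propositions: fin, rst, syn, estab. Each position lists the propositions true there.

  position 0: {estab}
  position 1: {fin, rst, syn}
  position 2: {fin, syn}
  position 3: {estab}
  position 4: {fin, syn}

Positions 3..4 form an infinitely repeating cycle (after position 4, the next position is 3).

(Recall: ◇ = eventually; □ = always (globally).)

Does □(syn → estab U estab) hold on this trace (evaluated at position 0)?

No

syn → estab U estab must hold at every position from 0 onward. It fails at position 1, so □(syn → estab U estab) is false.
Positions where syn holds: 1, 2, 4.
Check estab U estab at each: 1→fails, 2→fails, 4→fails.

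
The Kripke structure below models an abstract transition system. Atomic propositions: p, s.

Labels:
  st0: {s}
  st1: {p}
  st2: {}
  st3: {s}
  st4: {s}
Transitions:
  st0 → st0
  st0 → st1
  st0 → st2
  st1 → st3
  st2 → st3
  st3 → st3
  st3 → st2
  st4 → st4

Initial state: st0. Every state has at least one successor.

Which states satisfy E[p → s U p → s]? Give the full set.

{st0, st2, st3, st4}

States satisfying p → s: {st0, st2, st3, st4}.
States satisfying E[p → s U p → s]: {st0, st2, st3, st4}.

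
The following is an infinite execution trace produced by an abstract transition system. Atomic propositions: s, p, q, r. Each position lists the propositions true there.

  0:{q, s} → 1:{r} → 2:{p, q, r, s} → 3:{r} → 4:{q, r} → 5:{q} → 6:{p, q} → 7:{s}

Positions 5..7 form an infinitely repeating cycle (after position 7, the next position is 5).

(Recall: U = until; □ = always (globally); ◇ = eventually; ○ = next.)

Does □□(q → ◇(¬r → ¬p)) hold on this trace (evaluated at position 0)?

Holds

□(q → ◇(¬r → ¬p)) holds at every position 0..7, and those are all positions ever visited, so □□(q → ◇(¬r → ¬p)) holds.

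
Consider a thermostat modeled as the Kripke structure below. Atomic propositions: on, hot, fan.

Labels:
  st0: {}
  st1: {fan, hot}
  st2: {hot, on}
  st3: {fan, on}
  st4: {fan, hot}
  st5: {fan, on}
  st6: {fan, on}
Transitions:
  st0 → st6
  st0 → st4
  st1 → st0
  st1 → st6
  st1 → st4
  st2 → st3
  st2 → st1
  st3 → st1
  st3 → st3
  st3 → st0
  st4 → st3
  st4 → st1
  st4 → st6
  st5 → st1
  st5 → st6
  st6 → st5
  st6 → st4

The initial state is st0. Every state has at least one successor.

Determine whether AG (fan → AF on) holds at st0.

Violated

States satisfying fan → AF on: {st0, st2, st3, st5, st6}.
States satisfying AG (fan → AF on): ∅.
st1 is reachable from st0 and violates fan → AF on, so AG fails at st0.
st0 ∉ Sat(AG (fan → AF on)).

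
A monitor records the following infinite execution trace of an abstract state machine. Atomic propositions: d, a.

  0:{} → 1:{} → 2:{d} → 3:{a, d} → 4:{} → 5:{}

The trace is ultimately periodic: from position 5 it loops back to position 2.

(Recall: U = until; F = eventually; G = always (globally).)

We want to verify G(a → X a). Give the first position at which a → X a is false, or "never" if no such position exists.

3

Check a → X a at each position in order: 0 ✓, 1 ✓, 2 ✓.
At position 3 the labels are {a, d} and the next position 4 has {}, so a → X a is false there. This is the first violation.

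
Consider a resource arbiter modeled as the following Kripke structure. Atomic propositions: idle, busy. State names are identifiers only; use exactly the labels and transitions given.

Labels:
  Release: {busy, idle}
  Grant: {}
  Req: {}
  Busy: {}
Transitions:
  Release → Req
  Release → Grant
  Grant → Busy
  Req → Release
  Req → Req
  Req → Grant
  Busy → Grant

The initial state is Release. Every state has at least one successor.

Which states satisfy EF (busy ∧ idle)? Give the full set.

{Release, Req}

States satisfying busy ∧ idle: {Release}.
States satisfying EF (busy ∧ idle): {Release, Req}.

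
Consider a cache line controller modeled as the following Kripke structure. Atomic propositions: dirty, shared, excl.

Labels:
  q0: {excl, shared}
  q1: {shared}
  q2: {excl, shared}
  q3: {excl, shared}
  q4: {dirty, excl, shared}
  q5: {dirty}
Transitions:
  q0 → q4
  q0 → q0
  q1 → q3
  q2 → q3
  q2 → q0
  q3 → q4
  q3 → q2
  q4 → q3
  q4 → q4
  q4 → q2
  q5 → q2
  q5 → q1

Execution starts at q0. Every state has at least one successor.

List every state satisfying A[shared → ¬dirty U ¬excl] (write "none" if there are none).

States satisfying shared → ¬dirty: {q0, q1, q2, q3, q5}.
States satisfying ¬excl: {q1, q5}.
States satisfying A[shared → ¬dirty U ¬excl]: {q1, q5}.

{q1, q5}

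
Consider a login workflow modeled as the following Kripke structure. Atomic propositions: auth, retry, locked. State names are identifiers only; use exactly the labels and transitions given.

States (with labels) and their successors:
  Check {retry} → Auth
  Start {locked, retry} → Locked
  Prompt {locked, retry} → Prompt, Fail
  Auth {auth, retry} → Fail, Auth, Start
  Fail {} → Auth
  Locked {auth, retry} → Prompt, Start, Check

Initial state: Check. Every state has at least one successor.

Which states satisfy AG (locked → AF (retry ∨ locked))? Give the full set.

{Check, Start, Prompt, Auth, Fail, Locked}

States satisfying locked → AF (retry ∨ locked): {Check, Start, Prompt, Auth, Fail, Locked}.
States satisfying AG (locked → AF (retry ∨ locked)): {Check, Start, Prompt, Auth, Fail, Locked}.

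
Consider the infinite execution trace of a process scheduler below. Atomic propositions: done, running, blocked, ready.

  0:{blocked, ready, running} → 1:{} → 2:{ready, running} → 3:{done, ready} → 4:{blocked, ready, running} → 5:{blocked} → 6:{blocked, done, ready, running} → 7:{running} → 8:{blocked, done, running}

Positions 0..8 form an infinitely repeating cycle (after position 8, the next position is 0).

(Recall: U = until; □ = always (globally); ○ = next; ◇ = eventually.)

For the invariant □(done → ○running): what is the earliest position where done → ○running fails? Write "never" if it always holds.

never

done → ○running holds at every position 0..8, and those are all the positions the trace ever visits, so the invariant □(done → ○running) is never violated.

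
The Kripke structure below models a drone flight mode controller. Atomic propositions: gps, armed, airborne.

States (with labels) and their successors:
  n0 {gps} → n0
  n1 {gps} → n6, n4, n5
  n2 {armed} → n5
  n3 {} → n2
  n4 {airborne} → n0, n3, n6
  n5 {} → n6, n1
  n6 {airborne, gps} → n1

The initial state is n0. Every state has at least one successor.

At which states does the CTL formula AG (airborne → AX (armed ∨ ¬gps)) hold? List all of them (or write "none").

States satisfying airborne → AX (armed ∨ ¬gps): {n0, n1, n2, n3, n5}.
States satisfying AG (airborne → AX (armed ∨ ¬gps)): {n0}.

{n0}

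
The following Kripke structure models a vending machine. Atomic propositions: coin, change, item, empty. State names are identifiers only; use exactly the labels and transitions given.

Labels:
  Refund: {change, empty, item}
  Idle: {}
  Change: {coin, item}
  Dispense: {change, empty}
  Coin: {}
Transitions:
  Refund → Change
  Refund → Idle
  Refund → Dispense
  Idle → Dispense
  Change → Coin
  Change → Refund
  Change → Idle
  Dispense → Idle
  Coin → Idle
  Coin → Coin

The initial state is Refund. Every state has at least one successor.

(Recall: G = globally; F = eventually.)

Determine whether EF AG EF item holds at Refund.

Does not hold

States satisfying AG EF item: ∅.
States satisfying EF AG EF item: ∅.
No suitable path/successor from Refund witnesses the formula.
Refund ∉ Sat(EF AG EF item).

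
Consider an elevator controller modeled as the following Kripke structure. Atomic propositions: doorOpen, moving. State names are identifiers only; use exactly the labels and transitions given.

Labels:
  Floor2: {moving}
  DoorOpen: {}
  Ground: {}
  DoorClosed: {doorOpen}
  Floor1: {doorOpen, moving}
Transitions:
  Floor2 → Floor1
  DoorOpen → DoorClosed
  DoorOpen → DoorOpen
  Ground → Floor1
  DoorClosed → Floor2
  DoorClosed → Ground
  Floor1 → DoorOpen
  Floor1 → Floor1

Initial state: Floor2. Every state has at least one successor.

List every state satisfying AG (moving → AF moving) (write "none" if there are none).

{Floor2, DoorOpen, Ground, DoorClosed, Floor1}

States satisfying moving → AF moving: {Floor2, DoorOpen, Ground, DoorClosed, Floor1}.
States satisfying AG (moving → AF moving): {Floor2, DoorOpen, Ground, DoorClosed, Floor1}.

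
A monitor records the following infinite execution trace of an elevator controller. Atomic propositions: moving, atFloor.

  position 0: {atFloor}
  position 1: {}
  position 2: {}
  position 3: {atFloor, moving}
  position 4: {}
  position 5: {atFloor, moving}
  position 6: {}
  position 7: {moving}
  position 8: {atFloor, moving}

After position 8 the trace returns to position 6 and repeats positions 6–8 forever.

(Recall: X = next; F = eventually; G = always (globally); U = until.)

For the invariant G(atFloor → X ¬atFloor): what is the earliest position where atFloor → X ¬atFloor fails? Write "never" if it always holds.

atFloor → X ¬atFloor holds at every position 0..8, and those are all the positions the trace ever visits, so the invariant G(atFloor → X ¬atFloor) is never violated.

never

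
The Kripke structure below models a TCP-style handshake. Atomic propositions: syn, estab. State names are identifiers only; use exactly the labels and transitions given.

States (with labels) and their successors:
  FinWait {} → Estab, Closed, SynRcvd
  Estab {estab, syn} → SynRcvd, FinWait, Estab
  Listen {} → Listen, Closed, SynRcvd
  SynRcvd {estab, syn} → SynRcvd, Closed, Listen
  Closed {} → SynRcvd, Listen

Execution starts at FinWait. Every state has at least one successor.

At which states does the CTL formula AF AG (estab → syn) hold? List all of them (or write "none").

{FinWait, Estab, Listen, SynRcvd, Closed}

States satisfying AG (estab → syn): {FinWait, Estab, Listen, SynRcvd, Closed}.
States satisfying AF AG (estab → syn): {FinWait, Estab, Listen, SynRcvd, Closed}.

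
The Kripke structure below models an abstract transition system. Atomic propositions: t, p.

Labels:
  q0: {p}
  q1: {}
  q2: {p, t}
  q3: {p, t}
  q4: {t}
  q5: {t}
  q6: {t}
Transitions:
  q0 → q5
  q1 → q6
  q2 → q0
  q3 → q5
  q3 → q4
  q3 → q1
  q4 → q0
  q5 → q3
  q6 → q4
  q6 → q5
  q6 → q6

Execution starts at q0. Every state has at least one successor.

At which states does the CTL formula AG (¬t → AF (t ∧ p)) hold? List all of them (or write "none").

none

States satisfying ¬t → AF (t ∧ p): {q0, q2, q3, q4, q5, q6}.
States satisfying AG (¬t → AF (t ∧ p)): ∅.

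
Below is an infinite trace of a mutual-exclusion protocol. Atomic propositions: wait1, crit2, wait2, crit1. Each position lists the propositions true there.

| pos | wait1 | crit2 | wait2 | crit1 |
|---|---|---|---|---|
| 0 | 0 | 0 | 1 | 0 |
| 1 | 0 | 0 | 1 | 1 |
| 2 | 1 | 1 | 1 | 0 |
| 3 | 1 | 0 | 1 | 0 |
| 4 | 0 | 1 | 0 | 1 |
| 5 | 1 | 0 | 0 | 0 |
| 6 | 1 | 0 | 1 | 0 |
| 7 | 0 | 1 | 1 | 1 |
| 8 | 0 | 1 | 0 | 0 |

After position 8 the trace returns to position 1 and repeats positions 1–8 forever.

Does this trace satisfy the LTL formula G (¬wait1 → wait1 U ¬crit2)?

No

¬wait1 → wait1 U ¬crit2 must hold at every position from 0 onward. It fails at position 4, so G (¬wait1 → wait1 U ¬crit2) is false.
Positions where ¬wait1 holds: 0, 1, 4, 7, 8.
Check wait1 U ¬crit2 at each: 0→ok, 1→ok, 4→fails, 7→fails, 8→fails.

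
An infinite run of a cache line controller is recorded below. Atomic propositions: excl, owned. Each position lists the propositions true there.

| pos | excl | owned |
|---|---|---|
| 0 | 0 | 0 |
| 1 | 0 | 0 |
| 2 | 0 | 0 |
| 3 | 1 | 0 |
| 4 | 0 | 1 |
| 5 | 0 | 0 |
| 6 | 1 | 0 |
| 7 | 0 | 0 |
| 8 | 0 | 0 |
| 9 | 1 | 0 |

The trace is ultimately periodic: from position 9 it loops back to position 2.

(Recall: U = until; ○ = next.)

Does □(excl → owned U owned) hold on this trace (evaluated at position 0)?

excl → owned U owned must hold at every position from 0 onward. It fails at position 3, so □(excl → owned U owned) is false.
Positions where excl holds: 3, 6, 9.
Check owned U owned at each: 3→fails, 6→fails, 9→fails.

No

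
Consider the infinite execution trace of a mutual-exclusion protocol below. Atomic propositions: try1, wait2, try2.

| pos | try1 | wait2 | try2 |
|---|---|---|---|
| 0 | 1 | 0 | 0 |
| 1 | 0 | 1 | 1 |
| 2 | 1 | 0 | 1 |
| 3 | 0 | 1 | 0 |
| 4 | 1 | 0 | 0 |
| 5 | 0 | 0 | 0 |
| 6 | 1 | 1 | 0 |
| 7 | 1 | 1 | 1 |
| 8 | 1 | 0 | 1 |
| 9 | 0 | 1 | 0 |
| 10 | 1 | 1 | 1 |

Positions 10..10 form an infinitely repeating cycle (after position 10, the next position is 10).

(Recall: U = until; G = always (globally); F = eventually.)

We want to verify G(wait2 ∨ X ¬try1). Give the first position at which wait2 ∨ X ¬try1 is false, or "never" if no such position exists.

5

Check wait2 ∨ X ¬try1 at each position in order: 0 ✓, 1 ✓, 2 ✓, 3 ✓, 4 ✓.
At position 5 the labels are {} and the next position 6 has {try1, wait2}, so wait2 ∨ X ¬try1 is false there. This is the first violation.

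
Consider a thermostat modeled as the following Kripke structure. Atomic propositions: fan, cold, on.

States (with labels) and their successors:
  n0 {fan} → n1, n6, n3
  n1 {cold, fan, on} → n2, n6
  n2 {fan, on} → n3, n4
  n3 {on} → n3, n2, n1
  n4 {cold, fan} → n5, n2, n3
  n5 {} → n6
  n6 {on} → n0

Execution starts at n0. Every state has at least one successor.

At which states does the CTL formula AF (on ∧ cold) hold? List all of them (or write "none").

States satisfying on ∧ cold: {n1}.
States satisfying AF (on ∧ cold): {n1}.

{n1}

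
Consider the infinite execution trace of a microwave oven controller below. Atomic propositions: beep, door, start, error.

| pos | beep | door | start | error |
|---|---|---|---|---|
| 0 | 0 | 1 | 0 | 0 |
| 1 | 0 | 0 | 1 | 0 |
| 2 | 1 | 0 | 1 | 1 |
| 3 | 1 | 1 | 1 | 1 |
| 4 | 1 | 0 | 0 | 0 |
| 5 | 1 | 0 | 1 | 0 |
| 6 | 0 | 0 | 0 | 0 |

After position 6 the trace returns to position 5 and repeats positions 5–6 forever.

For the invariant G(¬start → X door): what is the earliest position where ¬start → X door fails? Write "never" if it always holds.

0

At position 0 the labels are {door} and the next position 1 has {start}, so ¬start → X door is false there. This is the first violation.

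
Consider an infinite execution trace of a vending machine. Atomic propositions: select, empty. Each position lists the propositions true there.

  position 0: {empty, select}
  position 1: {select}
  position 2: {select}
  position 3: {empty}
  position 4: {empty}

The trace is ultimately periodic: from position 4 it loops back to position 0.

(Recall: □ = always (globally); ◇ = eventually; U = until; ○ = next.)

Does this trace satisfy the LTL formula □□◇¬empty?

□◇¬empty holds at every position 0..4, and those are all positions ever visited, so □□◇¬empty holds.

Yes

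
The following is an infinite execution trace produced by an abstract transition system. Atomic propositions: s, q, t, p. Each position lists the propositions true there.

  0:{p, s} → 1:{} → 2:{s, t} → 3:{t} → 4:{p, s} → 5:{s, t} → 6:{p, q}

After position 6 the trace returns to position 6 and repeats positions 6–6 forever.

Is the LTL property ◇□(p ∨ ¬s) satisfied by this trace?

□(p ∨ ¬s) holds at position 6, which is reachable from 0, so ◇□(p ∨ ¬s) holds.

Satisfied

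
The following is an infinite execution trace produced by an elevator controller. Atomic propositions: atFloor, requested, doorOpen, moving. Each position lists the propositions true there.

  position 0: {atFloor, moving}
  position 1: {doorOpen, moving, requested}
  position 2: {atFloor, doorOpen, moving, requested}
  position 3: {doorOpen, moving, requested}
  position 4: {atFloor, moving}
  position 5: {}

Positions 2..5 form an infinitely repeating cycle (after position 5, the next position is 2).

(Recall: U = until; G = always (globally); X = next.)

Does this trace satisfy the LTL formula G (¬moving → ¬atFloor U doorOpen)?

¬moving → ¬atFloor U doorOpen holds at every position 0..5, and those are all positions ever visited, so G (¬moving → ¬atFloor U doorOpen) holds.
Positions where ¬moving holds: 5.
Check ¬atFloor U doorOpen at each: 5→ok.

Holds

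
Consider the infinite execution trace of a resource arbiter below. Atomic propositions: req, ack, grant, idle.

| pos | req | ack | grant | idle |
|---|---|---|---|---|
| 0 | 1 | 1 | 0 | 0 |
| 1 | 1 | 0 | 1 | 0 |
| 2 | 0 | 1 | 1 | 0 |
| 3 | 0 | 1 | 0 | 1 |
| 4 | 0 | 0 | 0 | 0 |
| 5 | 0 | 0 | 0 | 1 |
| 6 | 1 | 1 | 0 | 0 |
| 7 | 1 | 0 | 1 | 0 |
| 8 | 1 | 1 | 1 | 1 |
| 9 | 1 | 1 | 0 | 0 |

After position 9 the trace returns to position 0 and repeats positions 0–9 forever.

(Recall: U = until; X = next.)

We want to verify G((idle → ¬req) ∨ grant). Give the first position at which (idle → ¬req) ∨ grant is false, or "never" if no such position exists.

never

(idle → ¬req) ∨ grant holds at every position 0..9, and those are all the positions the trace ever visits, so the invariant G((idle → ¬req) ∨ grant) is never violated.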